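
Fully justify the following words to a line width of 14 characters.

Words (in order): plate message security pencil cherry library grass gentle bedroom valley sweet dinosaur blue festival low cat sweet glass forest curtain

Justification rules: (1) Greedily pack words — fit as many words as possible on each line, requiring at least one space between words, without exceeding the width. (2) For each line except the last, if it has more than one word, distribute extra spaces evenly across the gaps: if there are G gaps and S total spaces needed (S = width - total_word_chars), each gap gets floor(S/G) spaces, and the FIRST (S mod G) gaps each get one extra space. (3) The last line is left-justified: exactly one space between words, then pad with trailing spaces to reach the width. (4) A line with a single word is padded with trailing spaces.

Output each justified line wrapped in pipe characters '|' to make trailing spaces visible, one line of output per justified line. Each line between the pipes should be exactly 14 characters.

Answer: |plate  message|
|security      |
|pencil  cherry|
|library  grass|
|gentle bedroom|
|valley   sweet|
|dinosaur  blue|
|festival   low|
|cat      sweet|
|glass   forest|
|curtain       |

Derivation:
Line 1: ['plate', 'message'] (min_width=13, slack=1)
Line 2: ['security'] (min_width=8, slack=6)
Line 3: ['pencil', 'cherry'] (min_width=13, slack=1)
Line 4: ['library', 'grass'] (min_width=13, slack=1)
Line 5: ['gentle', 'bedroom'] (min_width=14, slack=0)
Line 6: ['valley', 'sweet'] (min_width=12, slack=2)
Line 7: ['dinosaur', 'blue'] (min_width=13, slack=1)
Line 8: ['festival', 'low'] (min_width=12, slack=2)
Line 9: ['cat', 'sweet'] (min_width=9, slack=5)
Line 10: ['glass', 'forest'] (min_width=12, slack=2)
Line 11: ['curtain'] (min_width=7, slack=7)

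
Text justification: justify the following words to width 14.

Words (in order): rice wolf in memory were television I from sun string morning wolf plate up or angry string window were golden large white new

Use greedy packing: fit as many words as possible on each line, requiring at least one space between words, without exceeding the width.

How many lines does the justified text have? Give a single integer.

Line 1: ['rice', 'wolf', 'in'] (min_width=12, slack=2)
Line 2: ['memory', 'were'] (min_width=11, slack=3)
Line 3: ['television', 'I'] (min_width=12, slack=2)
Line 4: ['from', 'sun'] (min_width=8, slack=6)
Line 5: ['string', 'morning'] (min_width=14, slack=0)
Line 6: ['wolf', 'plate', 'up'] (min_width=13, slack=1)
Line 7: ['or', 'angry'] (min_width=8, slack=6)
Line 8: ['string', 'window'] (min_width=13, slack=1)
Line 9: ['were', 'golden'] (min_width=11, slack=3)
Line 10: ['large', 'white'] (min_width=11, slack=3)
Line 11: ['new'] (min_width=3, slack=11)
Total lines: 11

Answer: 11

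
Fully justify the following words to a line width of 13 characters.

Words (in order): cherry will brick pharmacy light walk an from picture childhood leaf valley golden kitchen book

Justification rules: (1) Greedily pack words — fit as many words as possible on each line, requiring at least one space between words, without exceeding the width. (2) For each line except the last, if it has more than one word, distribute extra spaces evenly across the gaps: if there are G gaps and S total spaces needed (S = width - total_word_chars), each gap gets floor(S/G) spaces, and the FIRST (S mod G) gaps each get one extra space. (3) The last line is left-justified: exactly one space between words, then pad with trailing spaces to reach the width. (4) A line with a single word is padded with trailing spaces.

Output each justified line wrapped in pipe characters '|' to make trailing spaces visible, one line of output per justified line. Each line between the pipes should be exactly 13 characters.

Answer: |cherry   will|
|brick        |
|pharmacy     |
|light walk an|
|from  picture|
|childhood    |
|leaf   valley|
|golden       |
|kitchen book |

Derivation:
Line 1: ['cherry', 'will'] (min_width=11, slack=2)
Line 2: ['brick'] (min_width=5, slack=8)
Line 3: ['pharmacy'] (min_width=8, slack=5)
Line 4: ['light', 'walk', 'an'] (min_width=13, slack=0)
Line 5: ['from', 'picture'] (min_width=12, slack=1)
Line 6: ['childhood'] (min_width=9, slack=4)
Line 7: ['leaf', 'valley'] (min_width=11, slack=2)
Line 8: ['golden'] (min_width=6, slack=7)
Line 9: ['kitchen', 'book'] (min_width=12, slack=1)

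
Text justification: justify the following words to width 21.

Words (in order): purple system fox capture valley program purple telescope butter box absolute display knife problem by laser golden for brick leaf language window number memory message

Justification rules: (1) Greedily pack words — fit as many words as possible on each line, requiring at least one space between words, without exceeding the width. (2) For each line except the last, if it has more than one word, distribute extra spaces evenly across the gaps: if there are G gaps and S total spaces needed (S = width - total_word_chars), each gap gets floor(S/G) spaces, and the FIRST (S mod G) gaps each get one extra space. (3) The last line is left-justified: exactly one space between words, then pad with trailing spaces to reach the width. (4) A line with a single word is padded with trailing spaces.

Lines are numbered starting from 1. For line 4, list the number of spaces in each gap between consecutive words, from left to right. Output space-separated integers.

Answer: 2 1

Derivation:
Line 1: ['purple', 'system', 'fox'] (min_width=17, slack=4)
Line 2: ['capture', 'valley'] (min_width=14, slack=7)
Line 3: ['program', 'purple'] (min_width=14, slack=7)
Line 4: ['telescope', 'butter', 'box'] (min_width=20, slack=1)
Line 5: ['absolute', 'display'] (min_width=16, slack=5)
Line 6: ['knife', 'problem', 'by'] (min_width=16, slack=5)
Line 7: ['laser', 'golden', 'for'] (min_width=16, slack=5)
Line 8: ['brick', 'leaf', 'language'] (min_width=19, slack=2)
Line 9: ['window', 'number', 'memory'] (min_width=20, slack=1)
Line 10: ['message'] (min_width=7, slack=14)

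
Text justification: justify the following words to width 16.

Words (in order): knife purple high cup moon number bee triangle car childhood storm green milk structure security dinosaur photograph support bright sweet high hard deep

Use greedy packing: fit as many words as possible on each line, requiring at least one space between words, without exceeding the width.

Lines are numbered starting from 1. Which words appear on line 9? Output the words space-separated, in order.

Answer: dinosaur

Derivation:
Line 1: ['knife', 'purple'] (min_width=12, slack=4)
Line 2: ['high', 'cup', 'moon'] (min_width=13, slack=3)
Line 3: ['number', 'bee'] (min_width=10, slack=6)
Line 4: ['triangle', 'car'] (min_width=12, slack=4)
Line 5: ['childhood', 'storm'] (min_width=15, slack=1)
Line 6: ['green', 'milk'] (min_width=10, slack=6)
Line 7: ['structure'] (min_width=9, slack=7)
Line 8: ['security'] (min_width=8, slack=8)
Line 9: ['dinosaur'] (min_width=8, slack=8)
Line 10: ['photograph'] (min_width=10, slack=6)
Line 11: ['support', 'bright'] (min_width=14, slack=2)
Line 12: ['sweet', 'high', 'hard'] (min_width=15, slack=1)
Line 13: ['deep'] (min_width=4, slack=12)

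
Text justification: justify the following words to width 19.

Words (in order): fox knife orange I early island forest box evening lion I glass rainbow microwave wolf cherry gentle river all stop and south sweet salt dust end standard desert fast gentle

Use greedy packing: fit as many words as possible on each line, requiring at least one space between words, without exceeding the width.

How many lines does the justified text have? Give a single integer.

Line 1: ['fox', 'knife', 'orange', 'I'] (min_width=18, slack=1)
Line 2: ['early', 'island', 'forest'] (min_width=19, slack=0)
Line 3: ['box', 'evening', 'lion', 'I'] (min_width=18, slack=1)
Line 4: ['glass', 'rainbow'] (min_width=13, slack=6)
Line 5: ['microwave', 'wolf'] (min_width=14, slack=5)
Line 6: ['cherry', 'gentle', 'river'] (min_width=19, slack=0)
Line 7: ['all', 'stop', 'and', 'south'] (min_width=18, slack=1)
Line 8: ['sweet', 'salt', 'dust', 'end'] (min_width=19, slack=0)
Line 9: ['standard', 'desert'] (min_width=15, slack=4)
Line 10: ['fast', 'gentle'] (min_width=11, slack=8)
Total lines: 10

Answer: 10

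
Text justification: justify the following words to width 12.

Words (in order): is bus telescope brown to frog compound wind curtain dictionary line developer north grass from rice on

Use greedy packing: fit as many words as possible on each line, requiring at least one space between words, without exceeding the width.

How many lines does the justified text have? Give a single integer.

Answer: 11

Derivation:
Line 1: ['is', 'bus'] (min_width=6, slack=6)
Line 2: ['telescope'] (min_width=9, slack=3)
Line 3: ['brown', 'to'] (min_width=8, slack=4)
Line 4: ['frog'] (min_width=4, slack=8)
Line 5: ['compound'] (min_width=8, slack=4)
Line 6: ['wind', 'curtain'] (min_width=12, slack=0)
Line 7: ['dictionary'] (min_width=10, slack=2)
Line 8: ['line'] (min_width=4, slack=8)
Line 9: ['developer'] (min_width=9, slack=3)
Line 10: ['north', 'grass'] (min_width=11, slack=1)
Line 11: ['from', 'rice', 'on'] (min_width=12, slack=0)
Total lines: 11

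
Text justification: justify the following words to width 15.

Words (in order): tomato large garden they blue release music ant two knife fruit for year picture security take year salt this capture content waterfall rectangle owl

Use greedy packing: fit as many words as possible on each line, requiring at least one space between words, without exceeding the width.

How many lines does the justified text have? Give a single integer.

Line 1: ['tomato', 'large'] (min_width=12, slack=3)
Line 2: ['garden', 'they'] (min_width=11, slack=4)
Line 3: ['blue', 'release'] (min_width=12, slack=3)
Line 4: ['music', 'ant', 'two'] (min_width=13, slack=2)
Line 5: ['knife', 'fruit', 'for'] (min_width=15, slack=0)
Line 6: ['year', 'picture'] (min_width=12, slack=3)
Line 7: ['security', 'take'] (min_width=13, slack=2)
Line 8: ['year', 'salt', 'this'] (min_width=14, slack=1)
Line 9: ['capture', 'content'] (min_width=15, slack=0)
Line 10: ['waterfall'] (min_width=9, slack=6)
Line 11: ['rectangle', 'owl'] (min_width=13, slack=2)
Total lines: 11

Answer: 11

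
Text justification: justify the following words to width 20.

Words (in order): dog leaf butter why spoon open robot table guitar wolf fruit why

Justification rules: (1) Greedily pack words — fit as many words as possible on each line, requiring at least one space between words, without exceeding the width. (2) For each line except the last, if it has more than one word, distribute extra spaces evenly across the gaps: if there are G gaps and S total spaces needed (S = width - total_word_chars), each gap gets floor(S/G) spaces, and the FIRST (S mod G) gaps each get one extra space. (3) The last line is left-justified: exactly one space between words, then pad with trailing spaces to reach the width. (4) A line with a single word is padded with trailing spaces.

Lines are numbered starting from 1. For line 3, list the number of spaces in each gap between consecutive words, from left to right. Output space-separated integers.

Line 1: ['dog', 'leaf', 'butter', 'why'] (min_width=19, slack=1)
Line 2: ['spoon', 'open', 'robot'] (min_width=16, slack=4)
Line 3: ['table', 'guitar', 'wolf'] (min_width=17, slack=3)
Line 4: ['fruit', 'why'] (min_width=9, slack=11)

Answer: 3 2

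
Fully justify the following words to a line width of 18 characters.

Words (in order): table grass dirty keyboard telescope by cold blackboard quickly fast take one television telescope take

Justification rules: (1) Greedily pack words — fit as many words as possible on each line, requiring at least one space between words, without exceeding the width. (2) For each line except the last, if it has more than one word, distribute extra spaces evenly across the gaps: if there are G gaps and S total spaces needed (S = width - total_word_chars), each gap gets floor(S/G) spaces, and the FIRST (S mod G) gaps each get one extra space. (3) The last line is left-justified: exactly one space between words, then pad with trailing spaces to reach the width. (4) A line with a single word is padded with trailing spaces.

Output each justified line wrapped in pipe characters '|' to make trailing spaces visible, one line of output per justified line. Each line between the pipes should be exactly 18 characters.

Line 1: ['table', 'grass', 'dirty'] (min_width=17, slack=1)
Line 2: ['keyboard', 'telescope'] (min_width=18, slack=0)
Line 3: ['by', 'cold', 'blackboard'] (min_width=18, slack=0)
Line 4: ['quickly', 'fast', 'take'] (min_width=17, slack=1)
Line 5: ['one', 'television'] (min_width=14, slack=4)
Line 6: ['telescope', 'take'] (min_width=14, slack=4)

Answer: |table  grass dirty|
|keyboard telescope|
|by cold blackboard|
|quickly  fast take|
|one     television|
|telescope take    |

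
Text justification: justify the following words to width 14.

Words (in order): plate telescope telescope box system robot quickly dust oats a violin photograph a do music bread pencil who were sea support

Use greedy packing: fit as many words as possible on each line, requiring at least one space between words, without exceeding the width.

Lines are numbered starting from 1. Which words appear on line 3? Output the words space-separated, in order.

Answer: telescope box

Derivation:
Line 1: ['plate'] (min_width=5, slack=9)
Line 2: ['telescope'] (min_width=9, slack=5)
Line 3: ['telescope', 'box'] (min_width=13, slack=1)
Line 4: ['system', 'robot'] (min_width=12, slack=2)
Line 5: ['quickly', 'dust'] (min_width=12, slack=2)
Line 6: ['oats', 'a', 'violin'] (min_width=13, slack=1)
Line 7: ['photograph', 'a'] (min_width=12, slack=2)
Line 8: ['do', 'music', 'bread'] (min_width=14, slack=0)
Line 9: ['pencil', 'who'] (min_width=10, slack=4)
Line 10: ['were', 'sea'] (min_width=8, slack=6)
Line 11: ['support'] (min_width=7, slack=7)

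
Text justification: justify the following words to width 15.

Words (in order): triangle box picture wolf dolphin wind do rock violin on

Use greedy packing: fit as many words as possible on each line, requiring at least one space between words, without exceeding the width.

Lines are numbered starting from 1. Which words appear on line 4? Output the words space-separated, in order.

Line 1: ['triangle', 'box'] (min_width=12, slack=3)
Line 2: ['picture', 'wolf'] (min_width=12, slack=3)
Line 3: ['dolphin', 'wind', 'do'] (min_width=15, slack=0)
Line 4: ['rock', 'violin', 'on'] (min_width=14, slack=1)

Answer: rock violin on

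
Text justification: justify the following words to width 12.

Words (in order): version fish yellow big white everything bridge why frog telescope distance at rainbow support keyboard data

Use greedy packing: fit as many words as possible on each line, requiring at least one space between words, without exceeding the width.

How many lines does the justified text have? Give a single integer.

Answer: 12

Derivation:
Line 1: ['version', 'fish'] (min_width=12, slack=0)
Line 2: ['yellow', 'big'] (min_width=10, slack=2)
Line 3: ['white'] (min_width=5, slack=7)
Line 4: ['everything'] (min_width=10, slack=2)
Line 5: ['bridge', 'why'] (min_width=10, slack=2)
Line 6: ['frog'] (min_width=4, slack=8)
Line 7: ['telescope'] (min_width=9, slack=3)
Line 8: ['distance', 'at'] (min_width=11, slack=1)
Line 9: ['rainbow'] (min_width=7, slack=5)
Line 10: ['support'] (min_width=7, slack=5)
Line 11: ['keyboard'] (min_width=8, slack=4)
Line 12: ['data'] (min_width=4, slack=8)
Total lines: 12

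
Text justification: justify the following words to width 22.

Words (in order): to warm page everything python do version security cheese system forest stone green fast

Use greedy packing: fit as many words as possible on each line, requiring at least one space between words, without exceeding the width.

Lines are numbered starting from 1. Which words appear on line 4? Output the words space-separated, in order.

Answer: cheese system forest

Derivation:
Line 1: ['to', 'warm', 'page'] (min_width=12, slack=10)
Line 2: ['everything', 'python', 'do'] (min_width=20, slack=2)
Line 3: ['version', 'security'] (min_width=16, slack=6)
Line 4: ['cheese', 'system', 'forest'] (min_width=20, slack=2)
Line 5: ['stone', 'green', 'fast'] (min_width=16, slack=6)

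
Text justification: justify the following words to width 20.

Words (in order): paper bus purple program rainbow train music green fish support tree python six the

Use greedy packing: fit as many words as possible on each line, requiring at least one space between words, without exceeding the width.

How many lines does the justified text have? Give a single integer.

Answer: 5

Derivation:
Line 1: ['paper', 'bus', 'purple'] (min_width=16, slack=4)
Line 2: ['program', 'rainbow'] (min_width=15, slack=5)
Line 3: ['train', 'music', 'green'] (min_width=17, slack=3)
Line 4: ['fish', 'support', 'tree'] (min_width=17, slack=3)
Line 5: ['python', 'six', 'the'] (min_width=14, slack=6)
Total lines: 5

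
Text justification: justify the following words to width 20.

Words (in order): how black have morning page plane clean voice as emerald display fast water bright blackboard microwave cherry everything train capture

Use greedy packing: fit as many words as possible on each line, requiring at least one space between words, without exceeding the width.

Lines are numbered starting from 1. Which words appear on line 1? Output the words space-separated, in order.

Line 1: ['how', 'black', 'have'] (min_width=14, slack=6)
Line 2: ['morning', 'page', 'plane'] (min_width=18, slack=2)
Line 3: ['clean', 'voice', 'as'] (min_width=14, slack=6)
Line 4: ['emerald', 'display', 'fast'] (min_width=20, slack=0)
Line 5: ['water', 'bright'] (min_width=12, slack=8)
Line 6: ['blackboard', 'microwave'] (min_width=20, slack=0)
Line 7: ['cherry', 'everything'] (min_width=17, slack=3)
Line 8: ['train', 'capture'] (min_width=13, slack=7)

Answer: how black have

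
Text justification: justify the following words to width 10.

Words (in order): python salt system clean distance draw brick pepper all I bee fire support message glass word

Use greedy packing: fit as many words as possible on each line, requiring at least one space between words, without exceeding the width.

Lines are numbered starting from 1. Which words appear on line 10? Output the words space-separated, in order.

Line 1: ['python'] (min_width=6, slack=4)
Line 2: ['salt'] (min_width=4, slack=6)
Line 3: ['system'] (min_width=6, slack=4)
Line 4: ['clean'] (min_width=5, slack=5)
Line 5: ['distance'] (min_width=8, slack=2)
Line 6: ['draw', 'brick'] (min_width=10, slack=0)
Line 7: ['pepper', 'all'] (min_width=10, slack=0)
Line 8: ['I', 'bee', 'fire'] (min_width=10, slack=0)
Line 9: ['support'] (min_width=7, slack=3)
Line 10: ['message'] (min_width=7, slack=3)
Line 11: ['glass', 'word'] (min_width=10, slack=0)

Answer: message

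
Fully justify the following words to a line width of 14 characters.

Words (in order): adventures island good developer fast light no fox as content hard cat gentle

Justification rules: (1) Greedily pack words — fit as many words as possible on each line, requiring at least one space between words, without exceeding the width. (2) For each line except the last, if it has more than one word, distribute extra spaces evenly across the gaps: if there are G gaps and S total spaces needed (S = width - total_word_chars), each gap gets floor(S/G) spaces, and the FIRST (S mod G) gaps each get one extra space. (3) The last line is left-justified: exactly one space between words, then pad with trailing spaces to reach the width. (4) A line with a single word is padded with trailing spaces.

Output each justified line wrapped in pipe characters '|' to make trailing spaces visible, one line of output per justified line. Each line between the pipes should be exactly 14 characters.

Answer: |adventures    |
|island    good|
|developer fast|
|light  no  fox|
|as     content|
|hard       cat|
|gentle        |

Derivation:
Line 1: ['adventures'] (min_width=10, slack=4)
Line 2: ['island', 'good'] (min_width=11, slack=3)
Line 3: ['developer', 'fast'] (min_width=14, slack=0)
Line 4: ['light', 'no', 'fox'] (min_width=12, slack=2)
Line 5: ['as', 'content'] (min_width=10, slack=4)
Line 6: ['hard', 'cat'] (min_width=8, slack=6)
Line 7: ['gentle'] (min_width=6, slack=8)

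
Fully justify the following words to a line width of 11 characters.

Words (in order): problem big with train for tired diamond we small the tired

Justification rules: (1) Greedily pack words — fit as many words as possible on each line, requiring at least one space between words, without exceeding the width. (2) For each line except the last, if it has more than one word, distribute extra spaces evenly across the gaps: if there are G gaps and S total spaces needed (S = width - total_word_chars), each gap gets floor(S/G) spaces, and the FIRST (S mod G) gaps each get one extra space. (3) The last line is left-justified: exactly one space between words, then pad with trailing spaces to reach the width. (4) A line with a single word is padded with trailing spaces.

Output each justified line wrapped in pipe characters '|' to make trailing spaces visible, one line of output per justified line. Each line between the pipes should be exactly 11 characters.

Line 1: ['problem', 'big'] (min_width=11, slack=0)
Line 2: ['with', 'train'] (min_width=10, slack=1)
Line 3: ['for', 'tired'] (min_width=9, slack=2)
Line 4: ['diamond', 'we'] (min_width=10, slack=1)
Line 5: ['small', 'the'] (min_width=9, slack=2)
Line 6: ['tired'] (min_width=5, slack=6)

Answer: |problem big|
|with  train|
|for   tired|
|diamond  we|
|small   the|
|tired      |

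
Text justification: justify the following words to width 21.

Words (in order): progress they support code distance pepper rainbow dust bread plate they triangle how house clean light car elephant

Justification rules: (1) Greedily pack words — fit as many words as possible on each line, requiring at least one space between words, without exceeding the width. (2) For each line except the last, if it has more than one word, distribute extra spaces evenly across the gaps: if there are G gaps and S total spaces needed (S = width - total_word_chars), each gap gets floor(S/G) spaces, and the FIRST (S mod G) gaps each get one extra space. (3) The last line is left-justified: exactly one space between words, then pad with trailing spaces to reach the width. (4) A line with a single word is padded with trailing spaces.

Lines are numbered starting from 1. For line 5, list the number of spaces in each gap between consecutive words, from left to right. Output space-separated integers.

Answer: 1 1 1

Derivation:
Line 1: ['progress', 'they', 'support'] (min_width=21, slack=0)
Line 2: ['code', 'distance', 'pepper'] (min_width=20, slack=1)
Line 3: ['rainbow', 'dust', 'bread'] (min_width=18, slack=3)
Line 4: ['plate', 'they', 'triangle'] (min_width=19, slack=2)
Line 5: ['how', 'house', 'clean', 'light'] (min_width=21, slack=0)
Line 6: ['car', 'elephant'] (min_width=12, slack=9)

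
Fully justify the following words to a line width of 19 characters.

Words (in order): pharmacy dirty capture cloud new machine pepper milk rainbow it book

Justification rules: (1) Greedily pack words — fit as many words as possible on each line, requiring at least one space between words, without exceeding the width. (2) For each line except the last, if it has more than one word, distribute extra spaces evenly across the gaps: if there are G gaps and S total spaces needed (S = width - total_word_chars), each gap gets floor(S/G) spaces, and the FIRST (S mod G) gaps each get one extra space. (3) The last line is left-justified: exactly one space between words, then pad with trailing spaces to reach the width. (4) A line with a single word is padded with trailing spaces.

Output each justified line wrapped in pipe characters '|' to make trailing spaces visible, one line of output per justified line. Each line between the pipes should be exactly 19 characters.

Line 1: ['pharmacy', 'dirty'] (min_width=14, slack=5)
Line 2: ['capture', 'cloud', 'new'] (min_width=17, slack=2)
Line 3: ['machine', 'pepper', 'milk'] (min_width=19, slack=0)
Line 4: ['rainbow', 'it', 'book'] (min_width=15, slack=4)

Answer: |pharmacy      dirty|
|capture  cloud  new|
|machine pepper milk|
|rainbow it book    |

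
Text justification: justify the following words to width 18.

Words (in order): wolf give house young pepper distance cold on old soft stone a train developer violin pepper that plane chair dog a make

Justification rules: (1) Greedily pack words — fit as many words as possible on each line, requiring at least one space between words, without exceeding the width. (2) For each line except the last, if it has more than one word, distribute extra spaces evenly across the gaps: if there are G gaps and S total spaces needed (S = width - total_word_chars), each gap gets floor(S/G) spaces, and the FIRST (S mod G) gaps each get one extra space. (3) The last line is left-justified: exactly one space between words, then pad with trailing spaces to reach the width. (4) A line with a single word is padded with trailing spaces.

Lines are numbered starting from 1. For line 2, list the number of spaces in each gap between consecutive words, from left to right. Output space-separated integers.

Answer: 7

Derivation:
Line 1: ['wolf', 'give', 'house'] (min_width=15, slack=3)
Line 2: ['young', 'pepper'] (min_width=12, slack=6)
Line 3: ['distance', 'cold', 'on'] (min_width=16, slack=2)
Line 4: ['old', 'soft', 'stone', 'a'] (min_width=16, slack=2)
Line 5: ['train', 'developer'] (min_width=15, slack=3)
Line 6: ['violin', 'pepper', 'that'] (min_width=18, slack=0)
Line 7: ['plane', 'chair', 'dog', 'a'] (min_width=17, slack=1)
Line 8: ['make'] (min_width=4, slack=14)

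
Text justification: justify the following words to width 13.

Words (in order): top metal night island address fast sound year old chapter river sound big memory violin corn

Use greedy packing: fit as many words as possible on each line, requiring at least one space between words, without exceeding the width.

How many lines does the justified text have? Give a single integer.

Answer: 8

Derivation:
Line 1: ['top', 'metal'] (min_width=9, slack=4)
Line 2: ['night', 'island'] (min_width=12, slack=1)
Line 3: ['address', 'fast'] (min_width=12, slack=1)
Line 4: ['sound', 'year'] (min_width=10, slack=3)
Line 5: ['old', 'chapter'] (min_width=11, slack=2)
Line 6: ['river', 'sound'] (min_width=11, slack=2)
Line 7: ['big', 'memory'] (min_width=10, slack=3)
Line 8: ['violin', 'corn'] (min_width=11, slack=2)
Total lines: 8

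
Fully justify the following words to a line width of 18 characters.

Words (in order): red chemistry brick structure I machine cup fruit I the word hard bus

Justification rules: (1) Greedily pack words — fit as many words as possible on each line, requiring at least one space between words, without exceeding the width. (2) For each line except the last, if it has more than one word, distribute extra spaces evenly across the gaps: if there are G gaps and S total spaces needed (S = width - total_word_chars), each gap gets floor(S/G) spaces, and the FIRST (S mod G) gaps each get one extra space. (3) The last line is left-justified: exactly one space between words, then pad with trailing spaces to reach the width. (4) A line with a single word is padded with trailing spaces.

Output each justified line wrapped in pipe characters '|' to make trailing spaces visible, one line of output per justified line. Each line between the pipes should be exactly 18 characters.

Line 1: ['red', 'chemistry'] (min_width=13, slack=5)
Line 2: ['brick', 'structure', 'I'] (min_width=17, slack=1)
Line 3: ['machine', 'cup', 'fruit'] (min_width=17, slack=1)
Line 4: ['I', 'the', 'word', 'hard'] (min_width=15, slack=3)
Line 5: ['bus'] (min_width=3, slack=15)

Answer: |red      chemistry|
|brick  structure I|
|machine  cup fruit|
|I  the  word  hard|
|bus               |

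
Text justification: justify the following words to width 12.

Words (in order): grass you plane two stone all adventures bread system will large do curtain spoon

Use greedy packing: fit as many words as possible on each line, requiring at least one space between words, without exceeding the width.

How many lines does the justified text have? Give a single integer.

Answer: 8

Derivation:
Line 1: ['grass', 'you'] (min_width=9, slack=3)
Line 2: ['plane', 'two'] (min_width=9, slack=3)
Line 3: ['stone', 'all'] (min_width=9, slack=3)
Line 4: ['adventures'] (min_width=10, slack=2)
Line 5: ['bread', 'system'] (min_width=12, slack=0)
Line 6: ['will', 'large'] (min_width=10, slack=2)
Line 7: ['do', 'curtain'] (min_width=10, slack=2)
Line 8: ['spoon'] (min_width=5, slack=7)
Total lines: 8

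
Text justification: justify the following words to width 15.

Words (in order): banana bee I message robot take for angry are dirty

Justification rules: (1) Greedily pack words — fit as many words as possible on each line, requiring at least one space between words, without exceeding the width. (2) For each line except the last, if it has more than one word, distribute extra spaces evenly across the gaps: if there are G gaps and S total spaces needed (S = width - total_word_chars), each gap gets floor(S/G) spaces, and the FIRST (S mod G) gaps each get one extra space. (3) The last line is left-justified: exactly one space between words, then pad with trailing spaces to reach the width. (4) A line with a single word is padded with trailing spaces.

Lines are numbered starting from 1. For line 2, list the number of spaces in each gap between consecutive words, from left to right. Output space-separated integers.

Line 1: ['banana', 'bee', 'I'] (min_width=12, slack=3)
Line 2: ['message', 'robot'] (min_width=13, slack=2)
Line 3: ['take', 'for', 'angry'] (min_width=14, slack=1)
Line 4: ['are', 'dirty'] (min_width=9, slack=6)

Answer: 3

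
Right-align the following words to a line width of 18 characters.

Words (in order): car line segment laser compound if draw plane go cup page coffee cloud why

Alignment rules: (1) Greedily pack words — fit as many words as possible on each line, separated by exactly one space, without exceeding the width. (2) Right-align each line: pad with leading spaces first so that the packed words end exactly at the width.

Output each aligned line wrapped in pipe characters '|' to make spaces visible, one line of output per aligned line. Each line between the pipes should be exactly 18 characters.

Line 1: ['car', 'line', 'segment'] (min_width=16, slack=2)
Line 2: ['laser', 'compound', 'if'] (min_width=17, slack=1)
Line 3: ['draw', 'plane', 'go', 'cup'] (min_width=17, slack=1)
Line 4: ['page', 'coffee', 'cloud'] (min_width=17, slack=1)
Line 5: ['why'] (min_width=3, slack=15)

Answer: |  car line segment|
| laser compound if|
| draw plane go cup|
| page coffee cloud|
|               why|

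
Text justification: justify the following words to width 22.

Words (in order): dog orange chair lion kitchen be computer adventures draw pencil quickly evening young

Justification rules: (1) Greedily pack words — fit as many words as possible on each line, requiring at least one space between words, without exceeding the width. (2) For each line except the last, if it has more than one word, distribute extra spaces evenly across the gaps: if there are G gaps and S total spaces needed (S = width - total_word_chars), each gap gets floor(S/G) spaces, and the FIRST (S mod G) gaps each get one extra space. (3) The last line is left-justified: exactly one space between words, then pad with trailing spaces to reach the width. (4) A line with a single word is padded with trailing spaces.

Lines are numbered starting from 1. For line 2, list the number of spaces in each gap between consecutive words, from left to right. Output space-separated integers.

Line 1: ['dog', 'orange', 'chair', 'lion'] (min_width=21, slack=1)
Line 2: ['kitchen', 'be', 'computer'] (min_width=19, slack=3)
Line 3: ['adventures', 'draw', 'pencil'] (min_width=22, slack=0)
Line 4: ['quickly', 'evening', 'young'] (min_width=21, slack=1)

Answer: 3 2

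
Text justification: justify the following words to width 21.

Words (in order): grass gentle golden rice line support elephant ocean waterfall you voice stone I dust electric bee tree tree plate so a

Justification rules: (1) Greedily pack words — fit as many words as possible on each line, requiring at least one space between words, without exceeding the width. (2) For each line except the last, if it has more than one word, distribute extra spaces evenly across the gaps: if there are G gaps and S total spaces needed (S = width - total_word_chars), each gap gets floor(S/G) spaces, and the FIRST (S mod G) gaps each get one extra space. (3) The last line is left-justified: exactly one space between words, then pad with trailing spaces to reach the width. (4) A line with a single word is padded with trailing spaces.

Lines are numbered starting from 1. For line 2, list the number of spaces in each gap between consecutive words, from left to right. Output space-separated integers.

Line 1: ['grass', 'gentle', 'golden'] (min_width=19, slack=2)
Line 2: ['rice', 'line', 'support'] (min_width=17, slack=4)
Line 3: ['elephant', 'ocean'] (min_width=14, slack=7)
Line 4: ['waterfall', 'you', 'voice'] (min_width=19, slack=2)
Line 5: ['stone', 'I', 'dust', 'electric'] (min_width=21, slack=0)
Line 6: ['bee', 'tree', 'tree', 'plate'] (min_width=19, slack=2)
Line 7: ['so', 'a'] (min_width=4, slack=17)

Answer: 3 3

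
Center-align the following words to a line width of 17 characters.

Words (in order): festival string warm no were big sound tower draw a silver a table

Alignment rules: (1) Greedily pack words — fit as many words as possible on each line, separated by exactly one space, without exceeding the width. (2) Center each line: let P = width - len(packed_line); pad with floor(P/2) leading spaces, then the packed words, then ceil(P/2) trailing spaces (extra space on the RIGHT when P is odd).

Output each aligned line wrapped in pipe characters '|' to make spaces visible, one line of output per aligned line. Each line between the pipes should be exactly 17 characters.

Answer: | festival string |
|warm no were big |
|sound tower draw |
|a silver a table |

Derivation:
Line 1: ['festival', 'string'] (min_width=15, slack=2)
Line 2: ['warm', 'no', 'were', 'big'] (min_width=16, slack=1)
Line 3: ['sound', 'tower', 'draw'] (min_width=16, slack=1)
Line 4: ['a', 'silver', 'a', 'table'] (min_width=16, slack=1)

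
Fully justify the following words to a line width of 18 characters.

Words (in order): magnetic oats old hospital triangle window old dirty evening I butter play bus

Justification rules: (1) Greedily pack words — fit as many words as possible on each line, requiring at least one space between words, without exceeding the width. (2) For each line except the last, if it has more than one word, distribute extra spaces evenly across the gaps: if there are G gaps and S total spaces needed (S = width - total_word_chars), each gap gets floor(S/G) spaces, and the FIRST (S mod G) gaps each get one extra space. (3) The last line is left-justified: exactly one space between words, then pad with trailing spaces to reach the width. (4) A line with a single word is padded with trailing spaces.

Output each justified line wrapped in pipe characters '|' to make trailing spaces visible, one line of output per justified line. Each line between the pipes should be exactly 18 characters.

Line 1: ['magnetic', 'oats', 'old'] (min_width=17, slack=1)
Line 2: ['hospital', 'triangle'] (min_width=17, slack=1)
Line 3: ['window', 'old', 'dirty'] (min_width=16, slack=2)
Line 4: ['evening', 'I', 'butter'] (min_width=16, slack=2)
Line 5: ['play', 'bus'] (min_width=8, slack=10)

Answer: |magnetic  oats old|
|hospital  triangle|
|window  old  dirty|
|evening  I  butter|
|play bus          |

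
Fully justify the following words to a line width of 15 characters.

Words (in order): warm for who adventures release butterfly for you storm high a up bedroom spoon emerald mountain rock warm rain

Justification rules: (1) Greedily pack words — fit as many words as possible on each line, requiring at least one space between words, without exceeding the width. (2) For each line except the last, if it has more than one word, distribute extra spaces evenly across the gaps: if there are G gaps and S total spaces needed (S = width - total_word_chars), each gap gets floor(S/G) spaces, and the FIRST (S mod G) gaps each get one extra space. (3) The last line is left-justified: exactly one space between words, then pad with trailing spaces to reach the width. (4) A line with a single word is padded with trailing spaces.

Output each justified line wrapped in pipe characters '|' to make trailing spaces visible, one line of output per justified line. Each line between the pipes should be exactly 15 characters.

Answer: |warm   for  who|
|adventures     |
|release        |
|butterfly   for|
|you  storm high|
|a   up  bedroom|
|spoon   emerald|
|mountain   rock|
|warm rain      |

Derivation:
Line 1: ['warm', 'for', 'who'] (min_width=12, slack=3)
Line 2: ['adventures'] (min_width=10, slack=5)
Line 3: ['release'] (min_width=7, slack=8)
Line 4: ['butterfly', 'for'] (min_width=13, slack=2)
Line 5: ['you', 'storm', 'high'] (min_width=14, slack=1)
Line 6: ['a', 'up', 'bedroom'] (min_width=12, slack=3)
Line 7: ['spoon', 'emerald'] (min_width=13, slack=2)
Line 8: ['mountain', 'rock'] (min_width=13, slack=2)
Line 9: ['warm', 'rain'] (min_width=9, slack=6)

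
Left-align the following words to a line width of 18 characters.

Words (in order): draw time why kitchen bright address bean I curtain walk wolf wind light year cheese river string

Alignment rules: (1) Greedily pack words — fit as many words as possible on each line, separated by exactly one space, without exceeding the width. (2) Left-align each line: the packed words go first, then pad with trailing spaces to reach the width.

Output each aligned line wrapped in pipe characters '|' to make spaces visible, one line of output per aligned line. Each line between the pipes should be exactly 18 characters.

Answer: |draw time why     |
|kitchen bright    |
|address bean I    |
|curtain walk wolf |
|wind light year   |
|cheese river      |
|string            |

Derivation:
Line 1: ['draw', 'time', 'why'] (min_width=13, slack=5)
Line 2: ['kitchen', 'bright'] (min_width=14, slack=4)
Line 3: ['address', 'bean', 'I'] (min_width=14, slack=4)
Line 4: ['curtain', 'walk', 'wolf'] (min_width=17, slack=1)
Line 5: ['wind', 'light', 'year'] (min_width=15, slack=3)
Line 6: ['cheese', 'river'] (min_width=12, slack=6)
Line 7: ['string'] (min_width=6, slack=12)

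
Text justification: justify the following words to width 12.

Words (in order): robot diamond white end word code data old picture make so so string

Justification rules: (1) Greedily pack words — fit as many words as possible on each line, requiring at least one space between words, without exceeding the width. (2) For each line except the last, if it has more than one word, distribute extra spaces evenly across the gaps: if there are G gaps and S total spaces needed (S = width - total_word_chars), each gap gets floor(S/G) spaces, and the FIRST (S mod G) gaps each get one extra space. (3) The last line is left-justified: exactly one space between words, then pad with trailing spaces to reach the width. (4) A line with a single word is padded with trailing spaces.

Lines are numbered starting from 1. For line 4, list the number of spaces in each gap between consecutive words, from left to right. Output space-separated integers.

Answer: 4

Derivation:
Line 1: ['robot'] (min_width=5, slack=7)
Line 2: ['diamond'] (min_width=7, slack=5)
Line 3: ['white', 'end'] (min_width=9, slack=3)
Line 4: ['word', 'code'] (min_width=9, slack=3)
Line 5: ['data', 'old'] (min_width=8, slack=4)
Line 6: ['picture', 'make'] (min_width=12, slack=0)
Line 7: ['so', 'so', 'string'] (min_width=12, slack=0)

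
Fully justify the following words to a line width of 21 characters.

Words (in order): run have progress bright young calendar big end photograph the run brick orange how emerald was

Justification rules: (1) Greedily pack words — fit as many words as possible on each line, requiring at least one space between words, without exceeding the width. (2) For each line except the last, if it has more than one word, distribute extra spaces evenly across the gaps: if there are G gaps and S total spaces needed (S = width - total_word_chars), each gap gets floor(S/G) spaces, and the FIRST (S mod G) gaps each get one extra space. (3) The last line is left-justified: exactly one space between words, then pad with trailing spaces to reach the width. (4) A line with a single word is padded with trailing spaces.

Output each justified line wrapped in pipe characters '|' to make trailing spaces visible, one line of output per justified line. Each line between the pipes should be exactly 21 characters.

Answer: |run   have   progress|
|bright young calendar|
|big   end  photograph|
|the  run brick orange|
|how emerald was      |

Derivation:
Line 1: ['run', 'have', 'progress'] (min_width=17, slack=4)
Line 2: ['bright', 'young', 'calendar'] (min_width=21, slack=0)
Line 3: ['big', 'end', 'photograph'] (min_width=18, slack=3)
Line 4: ['the', 'run', 'brick', 'orange'] (min_width=20, slack=1)
Line 5: ['how', 'emerald', 'was'] (min_width=15, slack=6)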